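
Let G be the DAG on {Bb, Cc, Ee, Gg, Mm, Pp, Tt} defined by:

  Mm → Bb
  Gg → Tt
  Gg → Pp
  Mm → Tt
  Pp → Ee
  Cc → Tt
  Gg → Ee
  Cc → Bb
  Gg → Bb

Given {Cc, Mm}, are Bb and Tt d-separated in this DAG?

No

Enumerating the 3 paths from Bb to Tt and testing each for blocking by {Cc, Mm}:
Path 1: Bb ← Mm → Tt
  Mm is a fork here and Mm is conditioned on, so the path is blocked at Mm.
Path 2: Bb ← Cc → Tt
  Cc is a fork here and Cc is conditioned on, so the path is blocked at Cc.
Path 3: Bb ← Gg → Tt
  Gg is a fork and Gg is not conditioned on — no node blocks this path, so it is active.
At least one path is unblocked, so d-separation fails.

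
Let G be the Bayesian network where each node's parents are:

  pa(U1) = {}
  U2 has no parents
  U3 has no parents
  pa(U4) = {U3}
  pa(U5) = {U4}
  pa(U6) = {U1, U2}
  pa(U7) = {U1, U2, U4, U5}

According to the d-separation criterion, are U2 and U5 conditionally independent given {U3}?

Yes — U2 and U5 are d-separated given {U3}.

4 paths connect U2 and U5; each must be blocked for d-separation to hold:
  1. U2 → U6 ← U1 → U7 ← U5 — U6:collider[blocks]; U1:fork[open]; U7:collider[blocks] ⇒ blocked
  2. U2 → U6 ← U1 → U7 ← U4 → U5 — U6:collider[blocks]; U1:fork[open]; U7:collider[blocks]; U4:fork[open] ⇒ blocked
  3. U2 → U7 ← U5 — U7:collider[blocks] ⇒ blocked
  4. U2 → U7 ← U4 → U5 — U7:collider[blocks]; U4:fork[open] ⇒ blocked
Since every path is blocked, d-separation holds.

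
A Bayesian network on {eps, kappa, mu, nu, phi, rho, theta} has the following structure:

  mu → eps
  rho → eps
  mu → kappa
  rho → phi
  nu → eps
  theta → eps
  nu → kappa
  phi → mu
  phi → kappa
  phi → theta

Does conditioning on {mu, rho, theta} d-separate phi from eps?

Yes

We examine all 6 paths between phi and eps:
Path 1: phi → kappa ← nu → eps
  kappa is a collider here and neither kappa nor any of its descendants is conditioned on, so the collider stays closed — the path is blocked at kappa.
Path 2: phi → kappa ← mu → eps
  kappa is a collider here and neither kappa nor any of its descendants is conditioned on, so the collider stays closed — the path is blocked at kappa.
Path 3: phi ← rho → eps
  rho is a fork here and rho is conditioned on, so the path is blocked at rho.
Path 4: phi → theta → eps
  theta is a chain here and theta is conditioned on, so the path is blocked at theta.
Path 5: phi → mu → kappa ← nu → eps
  mu is a chain here and mu is conditioned on, so the path is blocked at mu.
Path 6: phi → mu → eps
  mu is a chain here and mu is conditioned on, so the path is blocked at mu.
Every path is blocked, so phi and eps are d-separated given {mu, rho, theta}.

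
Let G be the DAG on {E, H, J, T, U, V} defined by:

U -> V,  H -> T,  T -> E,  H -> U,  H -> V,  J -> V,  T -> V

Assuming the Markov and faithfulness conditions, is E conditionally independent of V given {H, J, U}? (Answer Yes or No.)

We examine all 3 paths between E and V:
Path 1: E ← T → V
  T is a fork and T is not conditioned on — no node blocks this path, so it is active.
Path 2: E ← T ← H → U → V
  H is a fork here and H is conditioned on, so the path is blocked at H.
Path 3: E ← T ← H → V
  H is a fork here and H is conditioned on, so the path is blocked at H.
Because an active path exists, E and V are not d-separated.

No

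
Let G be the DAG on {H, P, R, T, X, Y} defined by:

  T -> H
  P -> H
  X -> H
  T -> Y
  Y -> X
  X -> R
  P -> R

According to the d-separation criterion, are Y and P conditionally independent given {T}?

Yes

4 paths connect Y and P; each must be blocked for d-separation to hold:
  1. Y ← T → H ← P — T:fork[blocks]; H:collider[blocks] ⇒ blocked
  2. Y ← T → H ← X → R ← P — T:fork[blocks]; H:collider[blocks]; X:fork[open]; R:collider[blocks] ⇒ blocked
  3. Y → X → H ← P — X:chain[open]; H:collider[blocks] ⇒ blocked
  4. Y → X → R ← P — X:chain[open]; R:collider[blocks] ⇒ blocked
Every path is blocked, so Y and P are d-separated given {T}.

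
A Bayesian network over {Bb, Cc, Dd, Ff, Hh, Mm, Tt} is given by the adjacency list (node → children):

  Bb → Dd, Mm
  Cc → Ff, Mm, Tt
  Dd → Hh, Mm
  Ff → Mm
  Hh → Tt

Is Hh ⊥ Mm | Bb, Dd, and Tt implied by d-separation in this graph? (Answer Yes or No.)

No

Enumerating the 4 paths from Hh to Mm and testing each for blocking by {Bb, Dd, Tt}:
Path 1: Hh ← Dd → Mm
  Dd is a fork here and Dd is conditioned on, so the path is blocked at Dd.
Path 2: Hh ← Dd ← Bb → Mm
  Dd is a chain here and Dd is conditioned on, so the path is blocked at Dd.
Path 3: Hh → Tt ← Cc → Mm
  Tt is a collider and Tt is conditioned on, which opens it; Cc is a fork and Cc is not conditioned on — no node blocks this path, so it is active.
Path 4: Hh → Tt ← Cc → Ff → Mm
  Tt is a collider and Tt is conditioned on, which opens it; Cc is a fork and Cc is not conditioned on; Ff is a chain and Ff is not conditioned on — no node blocks this path, so it is active.
Because an active path exists, Hh and Mm are not d-separated.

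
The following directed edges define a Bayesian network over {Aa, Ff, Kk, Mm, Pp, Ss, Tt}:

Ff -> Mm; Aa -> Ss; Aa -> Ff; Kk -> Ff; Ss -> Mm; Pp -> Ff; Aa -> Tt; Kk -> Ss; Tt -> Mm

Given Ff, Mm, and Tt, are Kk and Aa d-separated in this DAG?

6 paths connect Kk and Aa; each must be blocked for d-separation to hold:
Path 1: Kk → Ff ← Aa
  Ff is a collider and Ff is conditioned on, which opens it — no node blocks this path, so it is active.
Path 2: Kk → Ff → Mm ← Tt ← Aa
  Ff is a chain here and Ff is conditioned on, so the path is blocked at Ff.
Path 3: Kk → Ff → Mm ← Ss ← Aa
  Ff is a chain here and Ff is conditioned on, so the path is blocked at Ff.
Path 4: Kk → Ss ← Aa
  Ss is a collider and its descendant Mm is conditioned on, which opens it — no node blocks this path, so it is active.
Path 5: Kk → Ss → Mm ← Tt ← Aa
  Tt is a chain here and Tt is conditioned on, so the path is blocked at Tt.
Path 6: Kk → Ss → Mm ← Ff ← Aa
  Ff is a chain here and Ff is conditioned on, so the path is blocked at Ff.
Because an active path exists, Kk and Aa are not d-separated.

No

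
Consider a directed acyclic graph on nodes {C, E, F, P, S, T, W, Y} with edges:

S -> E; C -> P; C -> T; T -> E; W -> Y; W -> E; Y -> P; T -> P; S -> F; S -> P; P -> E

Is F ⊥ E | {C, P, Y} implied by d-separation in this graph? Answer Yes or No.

There are 5 undirected paths between F and E; checking each against the conditioning set {C, P, Y}:
Path 1: F ← S → E
  S is a fork and S is not conditioned on — no node blocks this path, so it is active.
Path 2: F ← S → P → E
  P is a chain here and P is conditioned on, so the path is blocked at P.
Path 3: F ← S → P ← T → E
  S is a fork and S is not conditioned on; P is a collider and P is conditioned on, which opens it; T is a fork and T is not conditioned on — no node blocks this path, so it is active.
Path 4: F ← S → P ← Y ← W → E
  Y is a chain here and Y is conditioned on, so the path is blocked at Y.
Path 5: F ← S → P ← C → T → E
  C is a fork here and C is conditioned on, so the path is blocked at C.
Because an active path exists, F and E are not d-separated.

No — F and E are not d-separated given {C, P, Y}.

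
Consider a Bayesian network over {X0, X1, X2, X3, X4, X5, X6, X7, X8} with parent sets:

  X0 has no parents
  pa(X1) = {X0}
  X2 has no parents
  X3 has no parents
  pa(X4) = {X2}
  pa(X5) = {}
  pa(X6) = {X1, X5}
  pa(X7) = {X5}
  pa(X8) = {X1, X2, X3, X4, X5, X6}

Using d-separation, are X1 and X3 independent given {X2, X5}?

We examine all 3 paths between X1 and X3:
  1. X1 → X6 → X8 ← X3 — X6:chain[open]; X8:collider[blocks] ⇒ blocked
  2. X1 → X6 ← X5 → X8 ← X3 — X6:collider[blocks]; X5:fork[blocks]; X8:collider[blocks] ⇒ blocked
  3. X1 → X8 ← X3 — X8:collider[blocks] ⇒ blocked
Every path is blocked, so X1 and X3 are d-separated given {X2, X5}.

Yes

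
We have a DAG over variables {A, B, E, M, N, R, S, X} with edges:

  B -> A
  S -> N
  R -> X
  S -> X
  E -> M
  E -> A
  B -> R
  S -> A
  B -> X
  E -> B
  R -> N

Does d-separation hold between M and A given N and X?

No — M and A are not d-separated given {N, X}.

There are 6 undirected paths between M and A; checking each against the conditioning set {N, X}:
  1. M ← E → B → X ← S → A — E:fork[open]; B:chain[open]; X:collider[open]; S:fork[open] ⇒ active
  2. M ← E → B → X ← R → N ← S → A — E:fork[open]; B:chain[open]; X:collider[open]; R:fork[open]; N:collider[open]; S:fork[open] ⇒ active
  3. M ← E → B → A — E:fork[open]; B:chain[open] ⇒ active
  4. M ← E → B → R → N ← S → A — E:fork[open]; B:chain[open]; R:chain[open]; N:collider[open]; S:fork[open] ⇒ active
  5. M ← E → B → R → X ← S → A — E:fork[open]; B:chain[open]; R:chain[open]; X:collider[open]; S:fork[open] ⇒ active
  6. M ← E → A — E:fork[open] ⇒ active
Since the path M ← E → B → X ← S → A is active, M and A are not d-separated given {N, X}.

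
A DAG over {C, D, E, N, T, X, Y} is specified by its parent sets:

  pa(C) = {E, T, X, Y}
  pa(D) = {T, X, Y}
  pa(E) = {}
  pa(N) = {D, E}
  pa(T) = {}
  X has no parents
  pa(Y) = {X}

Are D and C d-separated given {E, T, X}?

6 paths connect D and C; each must be blocked for d-separation to hold:
  1. D ← T → C — T:fork[blocks] ⇒ blocked
  2. D ← X → Y → C — X:fork[blocks]; Y:chain[open] ⇒ blocked
  3. D ← X → C — X:fork[blocks] ⇒ blocked
  4. D ← Y ← X → C — Y:chain[open]; X:fork[blocks] ⇒ blocked
  5. D ← Y → C — Y:fork[open] ⇒ active
  6. D → N ← E → C — N:collider[blocks]; E:fork[blocks] ⇒ blocked
Because an active path exists, D and C are not d-separated.

No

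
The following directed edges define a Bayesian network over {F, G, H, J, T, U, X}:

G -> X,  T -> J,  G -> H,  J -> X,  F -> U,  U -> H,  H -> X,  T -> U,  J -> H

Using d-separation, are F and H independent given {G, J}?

There are 4 undirected paths between F and H; checking each against the conditioning set {G, J}:
  1. F → U ← T → J → X ← G → H — U:collider[blocks]; T:fork[open]; J:chain[blocks]; X:collider[blocks]; G:fork[blocks] ⇒ blocked
  2. F → U ← T → J → X ← H — U:collider[blocks]; T:fork[open]; J:chain[blocks]; X:collider[blocks] ⇒ blocked
  3. F → U ← T → J → H — U:collider[blocks]; T:fork[open]; J:chain[blocks] ⇒ blocked
  4. F → U → H — U:chain[open] ⇒ active
Because an active path exists, F and H are not d-separated.

No — F and H are not d-separated given {G, J}.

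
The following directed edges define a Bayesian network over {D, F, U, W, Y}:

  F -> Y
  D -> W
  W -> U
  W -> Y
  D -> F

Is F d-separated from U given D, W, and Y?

Yes — F and U are d-separated given {D, W, Y}.

We examine all 2 paths between F and U:
Path 1: F ← D → W → U
  D is a fork here and D is conditioned on, so the path is blocked at D.
Path 2: F → Y ← W → U
  W is a fork here and W is conditioned on, so the path is blocked at W.
Every path is blocked, so F and U are d-separated given {D, W, Y}.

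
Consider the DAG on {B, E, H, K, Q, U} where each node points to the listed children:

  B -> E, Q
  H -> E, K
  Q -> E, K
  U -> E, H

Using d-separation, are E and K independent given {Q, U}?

There are 4 undirected paths between E and K; checking each against the conditioning set {Q, U}:
  1. E ← U → H → K — U:fork[blocks]; H:chain[open] ⇒ blocked
  2. E ← H → K — H:fork[open] ⇒ active
  3. E ← Q → K — Q:fork[blocks] ⇒ blocked
  4. E ← B → Q → K — B:fork[open]; Q:chain[blocks] ⇒ blocked
At least one path is unblocked, so d-separation fails.

No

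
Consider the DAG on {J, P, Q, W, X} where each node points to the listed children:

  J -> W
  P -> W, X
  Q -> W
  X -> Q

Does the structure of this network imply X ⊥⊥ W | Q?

Enumerating the 2 paths from X to W and testing each for blocking by {Q}:
Path 1: X ← P → W
  P is a fork and P is not conditioned on — no node blocks this path, so it is active.
Path 2: X → Q → W
  Q is a chain here and Q is conditioned on, so the path is blocked at Q.
Because an active path exists, X and W are not d-separated.

No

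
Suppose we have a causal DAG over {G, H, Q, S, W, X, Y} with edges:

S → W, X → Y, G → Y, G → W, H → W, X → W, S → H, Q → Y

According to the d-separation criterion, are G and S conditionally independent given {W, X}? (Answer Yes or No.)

No

There are 4 undirected paths between G and S; checking each against the conditioning set {W, X}:
Path 1: G → Y ← X → W ← S
  Y is a collider here and neither Y nor any of its descendants is conditioned on, so the collider stays closed — the path is blocked at Y.
Path 2: G → Y ← X → W ← H ← S
  Y is a collider here and neither Y nor any of its descendants is conditioned on, so the collider stays closed — the path is blocked at Y.
Path 3: G → W ← S
  W is a collider and W is conditioned on, which opens it — no node blocks this path, so it is active.
Path 4: G → W ← H ← S
  W is a collider and W is conditioned on, which opens it; H is a chain and H is not conditioned on — no node blocks this path, so it is active.
Because an active path exists, G and S are not d-separated.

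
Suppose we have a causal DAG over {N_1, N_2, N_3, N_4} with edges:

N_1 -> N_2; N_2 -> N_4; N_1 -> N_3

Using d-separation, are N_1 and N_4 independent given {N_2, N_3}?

Yes — N_1 and N_4 are d-separated given {N_2, N_3}.

The only undirected path from N_1 to N_4 is:
  1. N_1 → N_2 → N_4 — N_2:chain[blocks] ⇒ blocked
Since every path is blocked, d-separation holds.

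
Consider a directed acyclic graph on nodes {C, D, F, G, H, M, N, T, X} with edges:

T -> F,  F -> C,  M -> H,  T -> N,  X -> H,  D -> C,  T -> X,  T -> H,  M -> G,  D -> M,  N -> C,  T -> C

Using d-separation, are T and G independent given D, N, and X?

There are 5 undirected paths between T and G; checking each against the conditioning set {D, N, X}:
Path 1: T → F → C ← D → M → G
  C is a collider here and neither C nor any of its descendants is conditioned on, so the collider stays closed — the path is blocked at C.
Path 2: T → C ← D → M → G
  C is a collider here and neither C nor any of its descendants is conditioned on, so the collider stays closed — the path is blocked at C.
Path 3: T → X → H ← M → G
  X is a chain here and X is conditioned on, so the path is blocked at X.
Path 4: T → N → C ← D → M → G
  N is a chain here and N is conditioned on, so the path is blocked at N.
Path 5: T → H ← M → G
  H is a collider here and neither H nor any of its descendants is conditioned on, so the collider stays closed — the path is blocked at H.
Every path is blocked, so T and G are d-separated given {D, N, X}.

Yes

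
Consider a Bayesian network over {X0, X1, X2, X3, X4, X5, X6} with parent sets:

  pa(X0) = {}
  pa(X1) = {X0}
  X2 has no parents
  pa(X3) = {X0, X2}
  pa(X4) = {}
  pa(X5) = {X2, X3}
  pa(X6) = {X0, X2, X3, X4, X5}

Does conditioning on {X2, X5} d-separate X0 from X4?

We examine all 6 paths between X0 and X4:
  1. X0 → X6 ← X4 — X6:collider[blocks] ⇒ blocked
  2. X0 → X3 → X5 → X6 ← X4 — X3:chain[open]; X5:chain[blocks]; X6:collider[blocks] ⇒ blocked
  3. X0 → X3 → X5 ← X2 → X6 ← X4 — X3:chain[open]; X5:collider[open]; X2:fork[blocks]; X6:collider[blocks] ⇒ blocked
  4. X0 → X3 → X6 ← X4 — X3:chain[open]; X6:collider[blocks] ⇒ blocked
  5. X0 → X3 ← X2 → X5 → X6 ← X4 — X3:collider[open]; X2:fork[blocks]; X5:chain[blocks]; X6:collider[blocks] ⇒ blocked
  6. X0 → X3 ← X2 → X6 ← X4 — X3:collider[open]; X2:fork[blocks]; X6:collider[blocks] ⇒ blocked
Since every path is blocked, d-separation holds.

Yes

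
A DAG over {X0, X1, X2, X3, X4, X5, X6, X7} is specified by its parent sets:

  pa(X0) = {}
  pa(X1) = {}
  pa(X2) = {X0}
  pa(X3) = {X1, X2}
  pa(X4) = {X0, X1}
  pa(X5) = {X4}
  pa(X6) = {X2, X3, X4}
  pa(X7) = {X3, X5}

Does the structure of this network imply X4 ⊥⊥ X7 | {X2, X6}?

No — X4 and X7 are not d-separated given {X2, X6}.

Enumerating the 6 paths from X4 to X7 and testing each for blocking by {X2, X6}:
Path 1: X4 ← X1 → X3 → X7
  X1 is a fork and X1 is not conditioned on; X3 is a chain and X3 is not conditioned on — no node blocks this path, so it is active.
Path 2: X4 → X5 → X7
  X5 is a chain and X5 is not conditioned on — no node blocks this path, so it is active.
Path 3: X4 → X6 ← X2 → X3 → X7
  X2 is a fork here and X2 is conditioned on, so the path is blocked at X2.
Path 4: X4 → X6 ← X3 → X7
  X6 is a collider and X6 is conditioned on, which opens it; X3 is a fork and X3 is not conditioned on — no node blocks this path, so it is active.
Path 5: X4 ← X0 → X2 → X3 → X7
  X2 is a chain here and X2 is conditioned on, so the path is blocked at X2.
Path 6: X4 ← X0 → X2 → X6 ← X3 → X7
  X2 is a chain here and X2 is conditioned on, so the path is blocked at X2.
Since the path X4 ← X1 → X3 → X7 is active, X4 and X7 are not d-separated given {X2, X6}.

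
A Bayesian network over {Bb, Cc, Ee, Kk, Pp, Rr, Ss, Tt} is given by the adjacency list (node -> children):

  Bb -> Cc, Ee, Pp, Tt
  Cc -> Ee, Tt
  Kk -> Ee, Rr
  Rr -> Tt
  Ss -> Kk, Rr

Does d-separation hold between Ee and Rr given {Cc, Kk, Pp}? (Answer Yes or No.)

6 paths connect Ee and Rr; each must be blocked for d-separation to hold:
Path 1: Ee ← Kk → Rr
  Kk is a fork here and Kk is conditioned on, so the path is blocked at Kk.
Path 2: Ee ← Kk ← Ss → Rr
  Kk is a chain here and Kk is conditioned on, so the path is blocked at Kk.
Path 3: Ee ← Cc ← Bb → Tt ← Rr
  Cc is a chain here and Cc is conditioned on, so the path is blocked at Cc.
Path 4: Ee ← Cc → Tt ← Rr
  Cc is a fork here and Cc is conditioned on, so the path is blocked at Cc.
Path 5: Ee ← Bb → Cc → Tt ← Rr
  Cc is a chain here and Cc is conditioned on, so the path is blocked at Cc.
Path 6: Ee ← Bb → Tt ← Rr
  Tt is a collider here and neither Tt nor any of its descendants is conditioned on, so the collider stays closed — the path is blocked at Tt.
Since every path is blocked, d-separation holds.

Yes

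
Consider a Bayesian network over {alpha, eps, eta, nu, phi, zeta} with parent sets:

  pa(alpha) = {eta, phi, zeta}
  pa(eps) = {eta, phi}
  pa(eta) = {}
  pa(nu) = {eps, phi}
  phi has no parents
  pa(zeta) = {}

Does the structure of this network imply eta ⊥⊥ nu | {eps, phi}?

4 paths connect eta and nu; each must be blocked for d-separation to hold:
Path 1: eta → alpha ← phi → eps → nu
  alpha is a collider here and neither alpha nor any of its descendants is conditioned on, so the collider stays closed — the path is blocked at alpha.
Path 2: eta → alpha ← phi → nu
  alpha is a collider here and neither alpha nor any of its descendants is conditioned on, so the collider stays closed — the path is blocked at alpha.
Path 3: eta → eps ← phi → nu
  phi is a fork here and phi is conditioned on, so the path is blocked at phi.
Path 4: eta → eps → nu
  eps is a chain here and eps is conditioned on, so the path is blocked at eps.
All paths are blocked; eta ⊥ nu | {eps, phi} holds.

Yes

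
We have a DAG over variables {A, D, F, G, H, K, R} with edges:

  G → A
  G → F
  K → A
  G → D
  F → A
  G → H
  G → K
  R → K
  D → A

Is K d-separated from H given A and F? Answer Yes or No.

There are 4 undirected paths between K and H; checking each against the conditioning set {A, F}:
Path 1: K ← G → H
  G is a fork and G is not conditioned on — no node blocks this path, so it is active.
Path 2: K → A ← D ← G → H
  A is a collider and A is conditioned on, which opens it; D is a chain and D is not conditioned on; G is a fork and G is not conditioned on — no node blocks this path, so it is active.
Path 3: K → A ← G → H
  A is a collider and A is conditioned on, which opens it; G is a fork and G is not conditioned on — no node blocks this path, so it is active.
Path 4: K → A ← F ← G → H
  F is a chain here and F is conditioned on, so the path is blocked at F.
Since the path K ← G → H is active, K and H are not d-separated given {A, F}.

No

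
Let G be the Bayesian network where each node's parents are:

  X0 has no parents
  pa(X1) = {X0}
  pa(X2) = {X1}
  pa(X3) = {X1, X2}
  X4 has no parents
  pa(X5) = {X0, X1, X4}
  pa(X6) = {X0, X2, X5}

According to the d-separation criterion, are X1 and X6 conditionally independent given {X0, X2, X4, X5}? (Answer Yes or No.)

Enumerating the 6 paths from X1 to X6 and testing each for blocking by {X0, X2, X4, X5}:
Path 1: X1 ← X0 → X6
  X0 is a fork here and X0 is conditioned on, so the path is blocked at X0.
Path 2: X1 ← X0 → X5 → X6
  X0 is a fork here and X0 is conditioned on, so the path is blocked at X0.
Path 3: X1 → X3 ← X2 → X6
  X3 is a collider here and neither X3 nor any of its descendants is conditioned on, so the collider stays closed — the path is blocked at X3.
Path 4: X1 → X2 → X6
  X2 is a chain here and X2 is conditioned on, so the path is blocked at X2.
Path 5: X1 → X5 ← X0 → X6
  X0 is a fork here and X0 is conditioned on, so the path is blocked at X0.
Path 6: X1 → X5 → X6
  X5 is a chain here and X5 is conditioned on, so the path is blocked at X5.
Every path is blocked, so X1 and X6 are d-separated given {X0, X2, X4, X5}.

Yes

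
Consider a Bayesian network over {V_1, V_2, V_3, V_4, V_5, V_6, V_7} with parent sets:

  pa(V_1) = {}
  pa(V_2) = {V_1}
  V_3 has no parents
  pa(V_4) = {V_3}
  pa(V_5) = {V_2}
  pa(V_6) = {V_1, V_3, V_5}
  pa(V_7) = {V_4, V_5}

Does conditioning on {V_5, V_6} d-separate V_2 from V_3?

No

We examine all 4 paths between V_2 and V_3:
Path 1: V_2 ← V_1 → V_6 ← V_5 → V_7 ← V_4 ← V_3
  V_5 is a fork here and V_5 is conditioned on, so the path is blocked at V_5.
Path 2: V_2 ← V_1 → V_6 ← V_3
  V_1 is a fork and V_1 is not conditioned on; V_6 is a collider and V_6 is conditioned on, which opens it — no node blocks this path, so it is active.
Path 3: V_2 → V_5 → V_6 ← V_3
  V_5 is a chain here and V_5 is conditioned on, so the path is blocked at V_5.
Path 4: V_2 → V_5 → V_7 ← V_4 ← V_3
  V_5 is a chain here and V_5 is conditioned on, so the path is blocked at V_5.
Since the path V_2 ← V_1 → V_6 ← V_3 is active, V_2 and V_3 are not d-separated given {V_5, V_6}.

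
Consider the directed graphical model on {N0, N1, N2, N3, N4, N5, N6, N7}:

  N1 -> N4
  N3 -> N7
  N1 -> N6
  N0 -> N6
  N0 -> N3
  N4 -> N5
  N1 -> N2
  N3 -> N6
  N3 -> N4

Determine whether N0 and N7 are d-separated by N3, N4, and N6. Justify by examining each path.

We examine all 3 paths between N0 and N7:
Path 1: N0 → N6 ← N1 → N4 ← N3 → N7
  N3 is a fork here and N3 is conditioned on, so the path is blocked at N3.
Path 2: N0 → N6 ← N3 → N7
  N3 is a fork here and N3 is conditioned on, so the path is blocked at N3.
Path 3: N0 → N3 → N7
  N3 is a chain here and N3 is conditioned on, so the path is blocked at N3.
All paths are blocked; N0 ⊥ N7 | {N3, N4, N6} holds.

Yes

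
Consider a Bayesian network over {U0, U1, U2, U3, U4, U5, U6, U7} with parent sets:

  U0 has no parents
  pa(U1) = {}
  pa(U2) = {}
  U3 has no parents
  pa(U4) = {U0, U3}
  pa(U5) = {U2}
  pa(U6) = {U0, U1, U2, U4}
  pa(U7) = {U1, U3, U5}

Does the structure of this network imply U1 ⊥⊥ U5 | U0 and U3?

Yes — U1 and U5 are d-separated given {U0, U3}.

6 paths connect U1 and U5; each must be blocked for d-separation to hold:
Path 1: U1 → U6 ← U0 → U4 ← U3 → U7 ← U5
  U6 is a collider here and neither U6 nor any of its descendants is conditioned on, so the collider stays closed — the path is blocked at U6.
Path 2: U1 → U6 ← U4 ← U3 → U7 ← U5
  U6 is a collider here and neither U6 nor any of its descendants is conditioned on, so the collider stays closed — the path is blocked at U6.
Path 3: U1 → U6 ← U2 → U5
  U6 is a collider here and neither U6 nor any of its descendants is conditioned on, so the collider stays closed — the path is blocked at U6.
Path 4: U1 → U7 ← U3 → U4 ← U0 → U6 ← U2 → U5
  U7 is a collider here and neither U7 nor any of its descendants is conditioned on, so the collider stays closed — the path is blocked at U7.
Path 5: U1 → U7 ← U3 → U4 → U6 ← U2 → U5
  U7 is a collider here and neither U7 nor any of its descendants is conditioned on, so the collider stays closed — the path is blocked at U7.
Path 6: U1 → U7 ← U5
  U7 is a collider here and neither U7 nor any of its descendants is conditioned on, so the collider stays closed — the path is blocked at U7.
All paths are blocked; U1 ⊥ U5 | {U0, U3} holds.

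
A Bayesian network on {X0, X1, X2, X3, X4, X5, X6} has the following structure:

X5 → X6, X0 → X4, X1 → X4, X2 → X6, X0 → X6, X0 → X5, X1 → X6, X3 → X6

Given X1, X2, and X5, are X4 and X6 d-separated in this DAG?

No

We examine all 3 paths between X4 and X6:
  1. X4 ← X0 → X6 — X0:fork[open] ⇒ active
  2. X4 ← X0 → X5 → X6 — X0:fork[open]; X5:chain[blocks] ⇒ blocked
  3. X4 ← X1 → X6 — X1:fork[blocks] ⇒ blocked
At least one path is unblocked, so d-separation fails.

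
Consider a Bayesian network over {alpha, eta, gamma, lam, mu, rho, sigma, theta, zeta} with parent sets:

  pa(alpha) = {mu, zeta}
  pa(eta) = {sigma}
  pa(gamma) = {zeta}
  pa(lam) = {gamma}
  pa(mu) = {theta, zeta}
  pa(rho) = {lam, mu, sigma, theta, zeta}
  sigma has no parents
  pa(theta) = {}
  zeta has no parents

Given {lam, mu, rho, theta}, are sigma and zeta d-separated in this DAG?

6 paths connect sigma and zeta; each must be blocked for d-separation to hold:
Path 1: sigma → rho ← mu ← zeta
  mu is a chain here and mu is conditioned on, so the path is blocked at mu.
Path 2: sigma → rho ← mu → alpha ← zeta
  mu is a fork here and mu is conditioned on, so the path is blocked at mu.
Path 3: sigma → rho ← theta → mu ← zeta
  theta is a fork here and theta is conditioned on, so the path is blocked at theta.
Path 4: sigma → rho ← theta → mu → alpha ← zeta
  theta is a fork here and theta is conditioned on, so the path is blocked at theta.
Path 5: sigma → rho ← lam ← gamma ← zeta
  lam is a chain here and lam is conditioned on, so the path is blocked at lam.
Path 6: sigma → rho ← zeta
  rho is a collider and rho is conditioned on, which opens it — no node blocks this path, so it is active.
Because an active path exists, sigma and zeta are not d-separated.

No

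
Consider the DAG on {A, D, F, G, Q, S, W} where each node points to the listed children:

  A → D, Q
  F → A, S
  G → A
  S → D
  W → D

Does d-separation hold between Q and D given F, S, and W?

No — Q and D are not d-separated given {F, S, W}.

There are 2 undirected paths between Q and D; checking each against the conditioning set {F, S, W}:
  1. Q ← A ← F → S → D — A:chain[open]; F:fork[blocks]; S:chain[blocks] ⇒ blocked
  2. Q ← A → D — A:fork[open] ⇒ active
Since the path Q ← A → D is active, Q and D are not d-separated given {F, S, W}.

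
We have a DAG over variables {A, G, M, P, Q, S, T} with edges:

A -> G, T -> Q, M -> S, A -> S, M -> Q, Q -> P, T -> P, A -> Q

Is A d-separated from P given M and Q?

Enumerating the 4 paths from A to P and testing each for blocking by {M, Q}:
  1. A → S ← M → Q → P — S:collider[blocks]; M:fork[blocks]; Q:chain[blocks] ⇒ blocked
  2. A → S ← M → Q ← T → P — S:collider[blocks]; M:fork[blocks]; Q:collider[open]; T:fork[open] ⇒ blocked
  3. A → Q → P — Q:chain[blocks] ⇒ blocked
  4. A → Q ← T → P — Q:collider[open]; T:fork[open] ⇒ active
Since the path A → Q ← T → P is active, A and P are not d-separated given {M, Q}.

No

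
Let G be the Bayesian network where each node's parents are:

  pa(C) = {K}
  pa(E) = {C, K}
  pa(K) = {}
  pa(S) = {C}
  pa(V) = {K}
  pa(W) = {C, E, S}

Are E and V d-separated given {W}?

No

There are 4 undirected paths between E and V; checking each against the conditioning set {W}:
  1. E ← C ← K → V — C:chain[open]; K:fork[open] ⇒ active
  2. E ← K → V — K:fork[open] ⇒ active
  3. E → W ← C ← K → V — W:collider[open]; C:chain[open]; K:fork[open] ⇒ active
  4. E → W ← S ← C ← K → V — W:collider[open]; S:chain[open]; C:chain[open]; K:fork[open] ⇒ active
Since the path E ← C ← K → V is active, E and V are not d-separated given {W}.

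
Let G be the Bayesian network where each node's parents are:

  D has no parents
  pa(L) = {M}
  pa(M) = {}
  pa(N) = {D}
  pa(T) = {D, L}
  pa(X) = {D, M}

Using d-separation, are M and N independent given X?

We examine all 2 paths between M and N:
Path 1: M → X ← D → N
  X is a collider and X is conditioned on, which opens it; D is a fork and D is not conditioned on — no node blocks this path, so it is active.
Path 2: M → L → T ← D → N
  T is a collider here and neither T nor any of its descendants is conditioned on, so the collider stays closed — the path is blocked at T.
Because an active path exists, M and N are not d-separated.

No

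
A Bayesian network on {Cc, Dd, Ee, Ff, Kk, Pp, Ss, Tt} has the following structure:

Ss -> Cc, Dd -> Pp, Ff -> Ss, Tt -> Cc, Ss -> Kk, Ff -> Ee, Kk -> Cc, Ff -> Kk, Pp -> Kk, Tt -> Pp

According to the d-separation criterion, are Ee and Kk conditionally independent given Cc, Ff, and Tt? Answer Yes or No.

Yes

4 paths connect Ee and Kk; each must be blocked for d-separation to hold:
Path 1: Ee ← Ff → Ss → Cc ← Tt → Pp → Kk
  Ff is a fork here and Ff is conditioned on, so the path is blocked at Ff.
Path 2: Ee ← Ff → Ss → Cc ← Kk
  Ff is a fork here and Ff is conditioned on, so the path is blocked at Ff.
Path 3: Ee ← Ff → Ss → Kk
  Ff is a fork here and Ff is conditioned on, so the path is blocked at Ff.
Path 4: Ee ← Ff → Kk
  Ff is a fork here and Ff is conditioned on, so the path is blocked at Ff.
Since every path is blocked, d-separation holds.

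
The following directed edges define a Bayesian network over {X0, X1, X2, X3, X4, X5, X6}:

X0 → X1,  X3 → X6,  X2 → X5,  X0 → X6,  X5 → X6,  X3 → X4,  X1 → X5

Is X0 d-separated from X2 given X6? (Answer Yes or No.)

No

2 paths connect X0 and X2; each must be blocked for d-separation to hold:
  1. X0 → X1 → X5 ← X2 — X1:chain[open]; X5:collider[open] ⇒ active
  2. X0 → X6 ← X5 ← X2 — X6:collider[open]; X5:chain[open] ⇒ active
Since the path X0 → X1 → X5 ← X2 is active, X0 and X2 are not d-separated given {X6}.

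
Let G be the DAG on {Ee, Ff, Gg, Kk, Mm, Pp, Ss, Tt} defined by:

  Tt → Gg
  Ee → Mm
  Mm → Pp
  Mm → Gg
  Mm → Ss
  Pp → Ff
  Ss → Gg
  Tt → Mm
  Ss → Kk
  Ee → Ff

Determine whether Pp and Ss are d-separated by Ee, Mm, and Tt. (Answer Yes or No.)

6 paths connect Pp and Ss; each must be blocked for d-separation to hold:
  1. Pp ← Mm → Ss — Mm:fork[blocks] ⇒ blocked
  2. Pp ← Mm ← Tt → Gg ← Ss — Mm:chain[blocks]; Tt:fork[blocks]; Gg:collider[blocks] ⇒ blocked
  3. Pp ← Mm → Gg ← Ss — Mm:fork[blocks]; Gg:collider[blocks] ⇒ blocked
  4. Pp → Ff ← Ee → Mm → Ss — Ff:collider[blocks]; Ee:fork[blocks]; Mm:chain[blocks] ⇒ blocked
  5. Pp → Ff ← Ee → Mm ← Tt → Gg ← Ss — Ff:collider[blocks]; Ee:fork[blocks]; Mm:collider[open]; Tt:fork[blocks]; Gg:collider[blocks] ⇒ blocked
  6. Pp → Ff ← Ee → Mm → Gg ← Ss — Ff:collider[blocks]; Ee:fork[blocks]; Mm:chain[blocks]; Gg:collider[blocks] ⇒ blocked
Since every path is blocked, d-separation holds.

Yes — Pp and Ss are d-separated given {Ee, Mm, Tt}.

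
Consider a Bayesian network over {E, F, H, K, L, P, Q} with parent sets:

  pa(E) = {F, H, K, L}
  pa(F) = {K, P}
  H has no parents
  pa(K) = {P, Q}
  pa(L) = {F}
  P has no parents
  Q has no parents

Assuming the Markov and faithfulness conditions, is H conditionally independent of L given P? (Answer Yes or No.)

We examine all 4 paths between H and L:
Path 1: H → E ← L
  E is a collider here and neither E nor any of its descendants is conditioned on, so the collider stays closed — the path is blocked at E.
Path 2: H → E ← K ← P → F → L
  E is a collider here and neither E nor any of its descendants is conditioned on, so the collider stays closed — the path is blocked at E.
Path 3: H → E ← K → F → L
  E is a collider here and neither E nor any of its descendants is conditioned on, so the collider stays closed — the path is blocked at E.
Path 4: H → E ← F → L
  E is a collider here and neither E nor any of its descendants is conditioned on, so the collider stays closed — the path is blocked at E.
Every path is blocked, so H and L are d-separated given {P}.

Yes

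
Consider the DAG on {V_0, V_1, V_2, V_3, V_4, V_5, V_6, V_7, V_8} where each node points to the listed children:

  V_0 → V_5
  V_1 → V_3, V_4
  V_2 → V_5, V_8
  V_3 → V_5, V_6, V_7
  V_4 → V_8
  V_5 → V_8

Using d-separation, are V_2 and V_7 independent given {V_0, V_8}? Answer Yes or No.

No

We examine all 4 paths between V_2 and V_7:
Path 1: V_2 → V_5 → V_8 ← V_4 ← V_1 → V_3 → V_7
  V_5 is a chain and V_5 is not conditioned on; V_8 is a collider and V_8 is conditioned on, which opens it; V_4 is a chain and V_4 is not conditioned on; V_1 is a fork and V_1 is not conditioned on; V_3 is a chain and V_3 is not conditioned on — no node blocks this path, so it is active.
Path 2: V_2 → V_5 ← V_3 → V_7
  V_5 is a collider and its descendant V_8 is conditioned on, which opens it; V_3 is a fork and V_3 is not conditioned on — no node blocks this path, so it is active.
Path 3: V_2 → V_8 ← V_5 ← V_3 → V_7
  V_8 is a collider and V_8 is conditioned on, which opens it; V_5 is a chain and V_5 is not conditioned on; V_3 is a fork and V_3 is not conditioned on — no node blocks this path, so it is active.
Path 4: V_2 → V_8 ← V_4 ← V_1 → V_3 → V_7
  V_8 is a collider and V_8 is conditioned on, which opens it; V_4 is a chain and V_4 is not conditioned on; V_1 is a fork and V_1 is not conditioned on; V_3 is a chain and V_3 is not conditioned on — no node blocks this path, so it is active.
At least one path is unblocked, so d-separation fails.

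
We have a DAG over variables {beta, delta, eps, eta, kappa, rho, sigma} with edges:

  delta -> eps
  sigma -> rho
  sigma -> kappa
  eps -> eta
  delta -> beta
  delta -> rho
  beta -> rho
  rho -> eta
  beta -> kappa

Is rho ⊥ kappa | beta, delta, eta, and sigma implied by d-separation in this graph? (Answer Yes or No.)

Enumerating the 4 paths from rho to kappa and testing each for blocking by {beta, delta, eta, sigma}:
  1. rho ← delta → beta → kappa — delta:fork[blocks]; beta:chain[blocks] ⇒ blocked
  2. rho → eta ← eps ← delta → beta → kappa — eta:collider[open]; eps:chain[open]; delta:fork[blocks]; beta:chain[blocks] ⇒ blocked
  3. rho ← sigma → kappa — sigma:fork[blocks] ⇒ blocked
  4. rho ← beta → kappa — beta:fork[blocks] ⇒ blocked
Since every path is blocked, d-separation holds.

Yes — rho and kappa are d-separated given {beta, delta, eta, sigma}.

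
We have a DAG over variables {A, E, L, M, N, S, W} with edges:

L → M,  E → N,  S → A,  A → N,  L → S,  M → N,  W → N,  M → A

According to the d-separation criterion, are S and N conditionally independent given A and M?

We examine all 4 paths between S and N:
Path 1: S → A → N
  A is a chain here and A is conditioned on, so the path is blocked at A.
Path 2: S → A ← M → N
  M is a fork here and M is conditioned on, so the path is blocked at M.
Path 3: S ← L → M → N
  M is a chain here and M is conditioned on, so the path is blocked at M.
Path 4: S ← L → M → A → N
  M is a chain here and M is conditioned on, so the path is blocked at M.
All paths are blocked; S ⊥ N | {A, M} holds.

Yes — S and N are d-separated given {A, M}.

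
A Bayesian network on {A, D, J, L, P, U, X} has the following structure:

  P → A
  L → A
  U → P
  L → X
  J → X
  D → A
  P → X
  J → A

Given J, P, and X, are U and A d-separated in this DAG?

There are 3 undirected paths between U and A; checking each against the conditioning set {J, P, X}:
Path 1: U → P → X ← L → A
  P is a chain here and P is conditioned on, so the path is blocked at P.
Path 2: U → P → X ← J → A
  P is a chain here and P is conditioned on, so the path is blocked at P.
Path 3: U → P → A
  P is a chain here and P is conditioned on, so the path is blocked at P.
All paths are blocked; U ⊥ A | {J, P, X} holds.

Yes — U and A are d-separated given {J, P, X}.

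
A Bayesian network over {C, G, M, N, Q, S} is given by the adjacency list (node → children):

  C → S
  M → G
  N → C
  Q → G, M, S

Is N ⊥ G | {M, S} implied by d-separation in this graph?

We examine all 2 paths between N and G:
Path 1: N → C → S ← Q → M → G
  M is a chain here and M is conditioned on, so the path is blocked at M.
Path 2: N → C → S ← Q → G
  C is a chain and C is not conditioned on; S is a collider and S is conditioned on, which opens it; Q is a fork and Q is not conditioned on — no node blocks this path, so it is active.
Since the path N → C → S ← Q → G is active, N and G are not d-separated given {M, S}.

No — N and G are not d-separated given {M, S}.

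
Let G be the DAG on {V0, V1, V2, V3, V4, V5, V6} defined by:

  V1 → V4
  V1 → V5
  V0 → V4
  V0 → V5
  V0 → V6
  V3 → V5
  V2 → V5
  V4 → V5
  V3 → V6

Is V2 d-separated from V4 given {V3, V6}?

Enumerating the 4 paths from V2 to V4 and testing each for blocking by {V3, V6}:
  1. V2 → V5 ← V0 → V4 — V5:collider[blocks]; V0:fork[open] ⇒ blocked
  2. V2 → V5 ← V3 → V6 ← V0 → V4 — V5:collider[blocks]; V3:fork[blocks]; V6:collider[open]; V0:fork[open] ⇒ blocked
  3. V2 → V5 ← V4 — V5:collider[blocks] ⇒ blocked
  4. V2 → V5 ← V1 → V4 — V5:collider[blocks]; V1:fork[open] ⇒ blocked
Since every path is blocked, d-separation holds.

Yes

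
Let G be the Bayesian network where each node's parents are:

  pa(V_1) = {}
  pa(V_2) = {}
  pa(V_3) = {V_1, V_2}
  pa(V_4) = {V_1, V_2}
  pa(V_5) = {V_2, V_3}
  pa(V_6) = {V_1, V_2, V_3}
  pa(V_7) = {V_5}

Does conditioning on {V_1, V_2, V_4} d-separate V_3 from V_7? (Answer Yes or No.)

Enumerating the 6 paths from V_3 to V_7 and testing each for blocking by {V_1, V_2, V_4}:
Path 1: V_3 ← V_1 → V_6 ← V_2 → V_5 → V_7
  V_1 is a fork here and V_1 is conditioned on, so the path is blocked at V_1.
Path 2: V_3 ← V_1 → V_4 ← V_2 → V_5 → V_7
  V_1 is a fork here and V_1 is conditioned on, so the path is blocked at V_1.
Path 3: V_3 → V_6 ← V_1 → V_4 ← V_2 → V_5 → V_7
  V_6 is a collider here and neither V_6 nor any of its descendants is conditioned on, so the collider stays closed — the path is blocked at V_6.
Path 4: V_3 → V_6 ← V_2 → V_5 → V_7
  V_6 is a collider here and neither V_6 nor any of its descendants is conditioned on, so the collider stays closed — the path is blocked at V_6.
Path 5: V_3 → V_5 → V_7
  V_5 is a chain and V_5 is not conditioned on — no node blocks this path, so it is active.
Path 6: V_3 ← V_2 → V_5 → V_7
  V_2 is a fork here and V_2 is conditioned on, so the path is blocked at V_2.
Since the path V_3 → V_5 → V_7 is active, V_3 and V_7 are not d-separated given {V_1, V_2, V_4}.

No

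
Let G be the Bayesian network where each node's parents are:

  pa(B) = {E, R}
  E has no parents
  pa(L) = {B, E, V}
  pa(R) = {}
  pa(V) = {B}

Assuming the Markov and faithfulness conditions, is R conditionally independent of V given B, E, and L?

We examine all 3 paths between R and V:
  1. R → B ← E → L ← V — B:collider[open]; E:fork[blocks]; L:collider[open] ⇒ blocked
  2. R → B → L ← V — B:chain[blocks]; L:collider[open] ⇒ blocked
  3. R → B → V — B:chain[blocks] ⇒ blocked
All paths are blocked; R ⊥ V | {B, E, L} holds.

Yes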